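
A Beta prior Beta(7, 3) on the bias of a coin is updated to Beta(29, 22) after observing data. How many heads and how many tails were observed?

A Beta(α, β) prior with s successes and f failures in binomial data gives a Beta(α+s, β+f) posterior.
So s = 29 − 7 = 22 and f = 22 − 3 = 19.

22 heads and 19 tails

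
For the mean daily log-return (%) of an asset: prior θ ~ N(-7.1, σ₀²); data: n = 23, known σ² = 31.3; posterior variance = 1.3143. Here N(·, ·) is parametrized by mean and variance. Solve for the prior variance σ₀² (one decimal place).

For the Normal–Normal model with known σ², precisions add: τ_n = τ₀ + n/σ².
So 1/σ₀² = 1/1.3143 − 23/31.3 = 0.760861 − 0.734824 = 0.026037.
Hence σ₀² = 1/0.026037 ≈ 38.4.

σ₀² = 38.4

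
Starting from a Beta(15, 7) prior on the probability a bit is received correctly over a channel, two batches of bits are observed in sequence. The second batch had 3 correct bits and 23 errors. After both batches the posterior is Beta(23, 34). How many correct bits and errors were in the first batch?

5 correct bits and 4 errors

Sequential conjugate updates are equivalent to a single update on the pooled data, so total successes = posterior α − prior α and total failures = posterior β − prior β.
Total across both batches: 23−15=8 correct bits, 34−7=27 errors.
Subtract the second batch: 8−3=5 correct bits and 27−23=4 errors.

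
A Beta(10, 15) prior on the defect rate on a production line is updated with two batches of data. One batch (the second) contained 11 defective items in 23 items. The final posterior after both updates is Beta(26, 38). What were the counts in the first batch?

5 defective items and 11 good items

Sequential conjugate updates are equivalent to a single update on the pooled data, so total successes = posterior α − prior α and total failures = posterior β − prior β.
Total across both batches: 26−10=16 defective items, 38−15=23 good items.
Subtract the second batch: 16−11=5 defective items and 23−12=11 good items.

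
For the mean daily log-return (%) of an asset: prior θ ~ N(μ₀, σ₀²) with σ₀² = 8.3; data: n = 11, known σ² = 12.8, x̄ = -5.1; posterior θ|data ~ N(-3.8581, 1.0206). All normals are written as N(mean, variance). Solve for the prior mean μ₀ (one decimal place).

μ₀ = 5.0

The posterior mean is a precision-weighted average: μ_n = (τ₀μ₀ + τ_data·x̄)/(τ₀+τ_data), with τ₀=1/σ₀² and τ_data=n/σ².
Here τ₀ = 1/8.3 = 0.120482 and τ_data = 11/12.8 = 0.859375, so τ_n = 0.979857.
Rearranging for μ₀: μ₀ = (μ_n·τ_n − τ_data·x̄)/τ₀ = (-3.8581·0.979857 − 0.859375·-5.1) / 0.120482 = 0.602426/0.120482 ≈ 5.0.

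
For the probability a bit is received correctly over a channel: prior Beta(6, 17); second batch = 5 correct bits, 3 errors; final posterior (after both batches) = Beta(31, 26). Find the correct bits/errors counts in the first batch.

20 correct bits and 6 errors

Sequential conjugate updates are equivalent to a single update on the pooled data, so total successes = posterior α − prior α and total failures = posterior β − prior β.
Total across both batches: 31−6=25 correct bits, 26−17=9 errors.
Subtract the second batch: 25−5=20 correct bits and 9−3=6 errors.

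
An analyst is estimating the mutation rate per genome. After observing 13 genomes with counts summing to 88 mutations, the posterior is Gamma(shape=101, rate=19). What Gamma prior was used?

Gamma–Poisson conjugacy: posterior shape = α + Σxᵢ, posterior rate = β + n.
So α = 101 − 88 = 13 and β = 19 − 13 = 6.

Gamma(shape=13, rate=6)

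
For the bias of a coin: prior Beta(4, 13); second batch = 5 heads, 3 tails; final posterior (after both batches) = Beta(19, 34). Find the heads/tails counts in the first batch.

Because Beta–binomial updating is additive in the counts, the combined data contributed (α_post−α_prior, β_post−β_prior) successes and failures.
Total across both batches: 19−4=15 heads, 34−13=21 tails.
Subtract the second batch: 15−5=10 heads and 21−3=18 tails.

10 heads and 18 tails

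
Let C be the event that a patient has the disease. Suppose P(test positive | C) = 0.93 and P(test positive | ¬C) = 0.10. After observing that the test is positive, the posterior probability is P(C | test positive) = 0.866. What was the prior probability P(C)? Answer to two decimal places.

Bayes' rule in odds form gives O(C|E) = O(C)·[P(E|C)/P(E|¬C)], hence O(C) = O(C|E)/LR.
Posterior odds = 0.866/(1−0.866) = 6.4627. LR = 0.93/0.10 = 9.3000.
Prior odds = 6.4627/9.3000 = 0.6949, so P(C) = 0.6949/(1+0.6949) ≈ 0.41.

P(C) = 0.41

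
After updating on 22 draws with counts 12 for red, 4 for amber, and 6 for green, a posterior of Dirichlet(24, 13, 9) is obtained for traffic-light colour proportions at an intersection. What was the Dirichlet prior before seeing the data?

For a Dirichlet(α) prior with multinomial counts c, the posterior is Dirichlet(α + c) componentwise.
Subtract each count from the matching posterior parameter: 24−12=12, 13−4=9, 9−6=3.

Dirichlet(12, 9, 3)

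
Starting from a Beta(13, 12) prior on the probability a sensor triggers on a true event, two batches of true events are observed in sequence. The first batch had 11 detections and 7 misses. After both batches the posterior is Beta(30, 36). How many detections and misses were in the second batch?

Because Beta–binomial updating is additive in the counts, the combined data contributed (α_post−α_prior, β_post−β_prior) successes and failures.
Total across both batches: 30−13=17 detections, 36−12=24 misses.
Subtract the first batch: 17−11=6 detections and 24−7=17 misses.

6 detections and 17 misses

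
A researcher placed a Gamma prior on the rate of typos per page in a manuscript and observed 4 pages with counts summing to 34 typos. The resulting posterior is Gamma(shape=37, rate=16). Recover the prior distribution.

Gamma–Poisson conjugacy: posterior shape = α + Σxᵢ, posterior rate = β + n.
So α = 37 − 34 = 3 and β = 16 − 4 = 12.

Gamma(shape=3, rate=12)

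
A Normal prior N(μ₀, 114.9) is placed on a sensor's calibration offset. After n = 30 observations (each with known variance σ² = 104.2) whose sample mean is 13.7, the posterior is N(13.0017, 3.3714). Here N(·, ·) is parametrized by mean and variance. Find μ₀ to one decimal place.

The posterior mean is a precision-weighted average: μ_n = (τ₀μ₀ + τ_data·x̄)/(τ₀+τ_data), with τ₀=1/σ₀² and τ_data=n/σ².
Here τ₀ = 1/114.9 = 0.008703 and τ_data = 30/104.2 = 0.287908, so τ_n = 0.296611.
Rearranging for μ₀: μ₀ = (μ_n·τ_n − τ_data·x̄)/τ₀ = (13.0017·0.296611 − 0.287908·13.7) / 0.008703 = -0.087892/0.008703 ≈ -10.1.

μ₀ = -10.1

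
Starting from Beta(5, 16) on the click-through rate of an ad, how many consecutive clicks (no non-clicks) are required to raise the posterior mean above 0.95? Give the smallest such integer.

k = 300

After k clicks and 0 non-clicks the posterior is Beta(5+k, 16), with mean (5+k)/(5+16+k).
Set (5+k)/(21+k) > 0.95 and solve: k > (0.95·21 − 5)/(1 − 0.95) = 299.000.
The smallest integer exceeding 299.000 is 300.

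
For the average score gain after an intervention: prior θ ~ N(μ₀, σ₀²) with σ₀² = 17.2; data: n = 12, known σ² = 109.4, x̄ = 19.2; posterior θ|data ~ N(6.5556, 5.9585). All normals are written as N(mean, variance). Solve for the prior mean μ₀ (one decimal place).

With known observation variance, the Normal–Normal posterior has precision τ_n = τ₀ + n/σ² and mean μ_n = (τ₀μ₀ + (n/σ²)x̄)/τ_n.
Here τ₀ = 1/17.2 = 0.058140 and τ_data = 12/109.4 = 0.109689, so τ_n = 0.167829.
Rearranging for μ₀: μ₀ = (μ_n·τ_n − τ_data·x̄)/τ₀ = (6.5556·0.167829 − 0.109689·19.2) / 0.058140 = -1.005809/0.058140 ≈ -17.3.

μ₀ = -17.3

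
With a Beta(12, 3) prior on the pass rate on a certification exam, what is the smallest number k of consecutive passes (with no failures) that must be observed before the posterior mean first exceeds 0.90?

k = 16

After k passes and 0 failures the posterior is Beta(12+k, 3), with mean (12+k)/(12+3+k).
Set (12+k)/(15+k) > 0.90 and solve: k > (0.90·15 − 12)/(1 − 0.90) = 15.000.
The smallest integer exceeding 15.000 is 16, and checking k=16: (28)/(31) = 0.9032 > 0.90.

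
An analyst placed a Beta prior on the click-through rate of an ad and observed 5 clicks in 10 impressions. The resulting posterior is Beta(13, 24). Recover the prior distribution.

Beta(8, 19)

A Beta(a, b) prior with s successes and f failures in binomial data gives a Beta(a+s, b+f) posterior.
Subtract the data counts: 13−5=8, 24−5=19.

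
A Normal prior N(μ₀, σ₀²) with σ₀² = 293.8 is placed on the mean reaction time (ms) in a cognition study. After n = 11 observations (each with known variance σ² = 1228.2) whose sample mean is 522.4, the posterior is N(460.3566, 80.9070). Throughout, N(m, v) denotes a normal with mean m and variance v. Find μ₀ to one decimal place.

With known observation variance, the Normal–Normal posterior has precision τ_n = τ₀ + n/σ² and mean μ_n = (τ₀μ₀ + (n/σ²)x̄)/τ_n.
Here τ₀ = 1/293.8 = 0.003404 and τ_data = 11/1228.2 = 0.008956, so τ_n = 0.012360.
Rearranging for μ₀: μ₀ = (μ_n·τ_n − τ_data·x̄)/τ₀ = (460.3566·0.012360 − 0.008956·522.4) / 0.003404 = 1.011393/0.003404 ≈ 297.1.

μ₀ = 297.1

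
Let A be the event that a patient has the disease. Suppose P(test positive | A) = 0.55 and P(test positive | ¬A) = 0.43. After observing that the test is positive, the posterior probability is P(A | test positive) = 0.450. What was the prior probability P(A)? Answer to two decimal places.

In odds form, posterior odds = prior odds × likelihood ratio, so prior odds = posterior odds ÷ LR.
Posterior odds = 0.450/(1−0.450) = 0.8182. LR = 0.55/0.43 = 1.2791.
Prior odds = 0.8182/1.2791 = 0.6397, so P(A) = 0.6397/(1+0.6397) ≈ 0.39.

P(A) = 0.39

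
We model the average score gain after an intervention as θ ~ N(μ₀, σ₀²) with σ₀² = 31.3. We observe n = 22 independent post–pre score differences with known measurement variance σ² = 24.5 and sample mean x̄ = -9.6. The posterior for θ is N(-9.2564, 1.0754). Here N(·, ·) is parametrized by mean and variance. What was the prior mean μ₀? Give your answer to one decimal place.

The posterior mean is a precision-weighted average: μ_n = (τ₀μ₀ + τ_data·x̄)/(τ₀+τ_data), with τ₀=1/σ₀² and τ_data=n/σ².
Here τ₀ = 1/31.3 = 0.031949 and τ_data = 22/24.5 = 0.897959, so τ_n = 0.929908.
Rearranging for μ₀: μ₀ = (μ_n·τ_n − τ_data·x̄)/τ₀ = (-9.2564·0.929908 − 0.897959·-9.6) / 0.031949 = 0.012806/0.031949 ≈ 0.4.

μ₀ = 0.4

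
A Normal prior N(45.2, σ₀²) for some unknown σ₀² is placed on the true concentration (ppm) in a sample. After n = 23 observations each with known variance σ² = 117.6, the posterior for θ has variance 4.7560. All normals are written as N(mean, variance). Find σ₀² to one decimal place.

Posterior precision equals prior precision plus data precision: 1/σ_n² = 1/σ₀² + n/σ².
So 1/σ₀² = 1/4.7560 − 23/117.6 = 0.210261 − 0.195578 = 0.014683.
Hence σ₀² = 1/0.014683 ≈ 68.1.

σ₀² = 68.1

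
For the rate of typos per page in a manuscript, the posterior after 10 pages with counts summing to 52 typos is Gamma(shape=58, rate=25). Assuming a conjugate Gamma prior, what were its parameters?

Gamma(shape=6, rate=15)

Gamma–Poisson conjugacy: posterior shape = α + Σxᵢ, posterior rate = β + n.
So α = 58 − 52 = 6 and β = 25 − 10 = 15.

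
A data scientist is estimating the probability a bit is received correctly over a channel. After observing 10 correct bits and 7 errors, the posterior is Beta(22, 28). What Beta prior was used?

Under Beta–binomial conjugacy the posterior parameters are (α+s, β+f).
So α = 22 − 10 = 12 and β = 28 − 7 = 21.

Beta(12, 21)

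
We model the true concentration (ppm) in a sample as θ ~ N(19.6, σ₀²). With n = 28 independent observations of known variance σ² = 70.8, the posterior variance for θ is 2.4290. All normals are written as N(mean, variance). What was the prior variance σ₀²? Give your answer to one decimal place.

σ₀² = 61.7

For the Normal–Normal model with known σ², precisions add: τ_n = τ₀ + n/σ².
So 1/σ₀² = 1/2.4290 − 28/70.8 = 0.411692 − 0.395480 = 0.016212.
Hence σ₀² = 1/0.016212 ≈ 61.7.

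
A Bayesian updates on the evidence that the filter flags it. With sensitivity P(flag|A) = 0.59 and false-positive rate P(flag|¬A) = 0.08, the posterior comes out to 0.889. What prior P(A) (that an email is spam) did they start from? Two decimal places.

P(A) = 0.52

Bayes' rule in odds form gives O(A|E) = O(A)·[P(E|A)/P(E|¬A)], hence O(A) = O(A|E)/LR.
Posterior odds = 0.889/(1−0.889) = 8.0090. LR = 0.59/0.08 = 7.3750.
Prior odds = 8.0090/7.3750 = 1.0860, so P(A) = 1.0860/(1+1.0860) ≈ 0.52.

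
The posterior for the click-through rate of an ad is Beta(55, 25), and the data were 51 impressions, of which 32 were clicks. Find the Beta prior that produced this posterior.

Beta(23, 6)

Under Beta–binomial conjugacy the posterior parameters are (a+s, b+f).
Subtract the data counts: 55−32=23, 25−19=6.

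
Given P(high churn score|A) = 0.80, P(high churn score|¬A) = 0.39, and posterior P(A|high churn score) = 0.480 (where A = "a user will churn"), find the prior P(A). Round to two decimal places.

P(A) = 0.31

In odds form, posterior odds = prior odds × likelihood ratio, so prior odds = posterior odds ÷ LR.
Posterior odds = 0.480/(1−0.480) = 0.9231. LR = 0.80/0.39 = 2.0513.
Prior odds = 0.9231/2.0513 = 0.4500, so P(A) = 0.4500/(1+0.4500) ≈ 0.31.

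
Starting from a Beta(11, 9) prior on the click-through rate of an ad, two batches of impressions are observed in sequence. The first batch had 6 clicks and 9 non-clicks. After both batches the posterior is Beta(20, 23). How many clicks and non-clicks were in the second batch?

3 clicks and 5 non-clicks

Because Beta–binomial updating is additive in the counts, the combined data contributed (α_post−α_prior, β_post−β_prior) successes and failures.
Total across both batches: 20−11=9 clicks, 23−9=14 non-clicks.
Subtract the first batch: 9−6=3 clicks and 14−9=5 non-clicks.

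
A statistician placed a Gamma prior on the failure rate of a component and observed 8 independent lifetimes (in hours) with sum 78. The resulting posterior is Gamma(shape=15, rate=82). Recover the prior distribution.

Gamma(shape=7, rate=4)

Gamma–exponential conjugacy: posterior shape = α + n, posterior rate = β + Σtᵢ.
So α = 15 − 8 = 7 and β = 82 − 78 = 4.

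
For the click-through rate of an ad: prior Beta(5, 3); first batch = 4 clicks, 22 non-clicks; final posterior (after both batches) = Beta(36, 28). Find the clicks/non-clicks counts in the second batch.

Because Beta–binomial updating is additive in the counts, the combined data contributed (α_post−α_prior, β_post−β_prior) successes and failures.
Total across both batches: 36−5=31 clicks, 28−3=25 non-clicks.
Subtract the first batch: 31−4=27 clicks and 25−22=3 non-clicks.

27 clicks and 3 non-clicks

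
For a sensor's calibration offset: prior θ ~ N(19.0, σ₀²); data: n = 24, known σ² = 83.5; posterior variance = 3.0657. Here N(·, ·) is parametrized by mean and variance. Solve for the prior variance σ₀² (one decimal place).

σ₀² = 25.8

For the Normal–Normal model with known σ², precisions add: τ_n = τ₀ + n/σ².
So 1/σ₀² = 1/3.0657 − 24/83.5 = 0.326190 − 0.287425 = 0.038765.
Hence σ₀² = 1/0.038765 ≈ 25.8.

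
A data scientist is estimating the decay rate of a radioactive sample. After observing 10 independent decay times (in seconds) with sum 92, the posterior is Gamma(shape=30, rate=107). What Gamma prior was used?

Gamma(shape=20, rate=15)

Gamma–exponential conjugacy: posterior shape = α + n, posterior rate = β + Σtᵢ.
So α = 30 − 10 = 20 and β = 107 − 92 = 15.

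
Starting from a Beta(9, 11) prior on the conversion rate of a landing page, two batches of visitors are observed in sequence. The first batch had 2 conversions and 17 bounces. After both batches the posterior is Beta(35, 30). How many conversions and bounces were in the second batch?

24 conversions and 2 bounces

Sequential conjugate updates are equivalent to a single update on the pooled data, so total successes = posterior α − prior α and total failures = posterior β − prior β.
Total across both batches: 35−9=26 conversions, 30−11=19 bounces.
Subtract the first batch: 26−2=24 conversions and 19−17=2 bounces.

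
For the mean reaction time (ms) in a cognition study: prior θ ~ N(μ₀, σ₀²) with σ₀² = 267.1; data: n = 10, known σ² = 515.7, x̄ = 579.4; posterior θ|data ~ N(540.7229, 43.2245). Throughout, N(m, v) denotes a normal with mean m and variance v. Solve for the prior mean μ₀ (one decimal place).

The posterior mean is a precision-weighted average: μ_n = (τ₀μ₀ + τ_data·x̄)/(τ₀+τ_data), with τ₀=1/σ₀² and τ_data=n/σ².
Here τ₀ = 1/267.1 = 0.003744 and τ_data = 10/515.7 = 0.019391, so τ_n = 0.023135.
Rearranging for μ₀: μ₀ = (μ_n·τ_n − τ_data·x̄)/τ₀ = (540.7229·0.023135 − 0.019391·579.4) / 0.003744 = 1.274479/0.003744 ≈ 340.4.

μ₀ = 340.4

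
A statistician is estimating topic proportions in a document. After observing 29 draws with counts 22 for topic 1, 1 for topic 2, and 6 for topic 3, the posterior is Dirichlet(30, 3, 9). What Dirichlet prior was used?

For a Dirichlet(α) prior with multinomial counts c, the posterior is Dirichlet(α + c) componentwise.
Subtract each count from the matching posterior parameter: 30−22=8, 3−1=2, 9−6=3.

Dirichlet(8, 2, 3)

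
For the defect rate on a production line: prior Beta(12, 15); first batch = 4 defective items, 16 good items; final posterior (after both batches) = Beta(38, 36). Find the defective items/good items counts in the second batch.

22 defective items and 5 good items

Sequential conjugate updates are equivalent to a single update on the pooled data, so total successes = posterior α − prior α and total failures = posterior β − prior β.
Total across both batches: 38−12=26 defective items, 36−15=21 good items.
Subtract the first batch: 26−4=22 defective items and 21−16=5 good items.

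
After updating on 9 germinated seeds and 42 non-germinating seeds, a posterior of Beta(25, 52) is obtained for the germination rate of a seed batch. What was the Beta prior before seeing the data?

Beta(16, 10)

Beta is conjugate to the binomial likelihood: posterior = Beta(a+s, b+f).
So a = 25 − 9 = 16 and b = 52 − 42 = 10.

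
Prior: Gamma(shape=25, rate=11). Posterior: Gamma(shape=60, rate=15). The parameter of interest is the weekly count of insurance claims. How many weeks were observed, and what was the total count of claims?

Gamma–Poisson conjugacy: posterior shape = α + Σxᵢ, posterior rate = β + n.
Matching: Σxᵢ = 60 − 25 = 35 and n = 15 − 11 = 4.

n = 4 weeks with total 35 claims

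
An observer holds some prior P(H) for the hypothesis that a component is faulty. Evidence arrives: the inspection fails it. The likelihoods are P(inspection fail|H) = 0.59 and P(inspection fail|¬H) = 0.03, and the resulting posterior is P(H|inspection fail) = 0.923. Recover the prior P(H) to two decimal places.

P(H) = 0.38

Bayes' rule in odds form gives O(H|E) = O(H)·[P(E|H)/P(E|¬H)], hence O(H) = O(H|E)/LR.
Posterior odds = 0.923/(1−0.923) = 11.9870. LR = 0.59/0.03 = 19.6667.
Prior odds = 11.9870/19.6667 = 0.6095, so P(H) = 0.6095/(1+0.6095) ≈ 0.38.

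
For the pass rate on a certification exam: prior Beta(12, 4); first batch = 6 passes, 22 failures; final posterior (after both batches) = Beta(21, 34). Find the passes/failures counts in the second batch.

Sequential conjugate updates are equivalent to a single update on the pooled data, so total successes = posterior α − prior α and total failures = posterior β − prior β.
Total across both batches: 21−12=9 passes, 34−4=30 failures.
Subtract the first batch: 9−6=3 passes and 30−22=8 failures.

3 passes and 8 failures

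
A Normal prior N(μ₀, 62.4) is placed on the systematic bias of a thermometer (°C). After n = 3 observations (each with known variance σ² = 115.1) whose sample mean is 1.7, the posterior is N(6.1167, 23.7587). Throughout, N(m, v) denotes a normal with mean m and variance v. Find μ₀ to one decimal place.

With known observation variance, the Normal–Normal posterior has precision τ_n = τ₀ + n/σ² and mean μ_n = (τ₀μ₀ + (n/σ²)x̄)/τ_n.
Here τ₀ = 1/62.4 = 0.016026 and τ_data = 3/115.1 = 0.026064, so τ_n = 0.042090.
Rearranging for μ₀: μ₀ = (μ_n·τ_n − τ_data·x̄)/τ₀ = (6.1167·0.042090 − 0.026064·1.7) / 0.016026 = 0.213143/0.016026 ≈ 13.3.

μ₀ = 13.3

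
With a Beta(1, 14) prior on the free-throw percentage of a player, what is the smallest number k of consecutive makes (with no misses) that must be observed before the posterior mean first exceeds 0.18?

After k makes and 0 misses the posterior is Beta(1+k, 14), with mean (1+k)/(1+14+k).
Set (1+k)/(15+k) > 0.18 and solve: k > (0.18·15 − 1)/(1 − 0.18) = 2.073.
The smallest integer exceeding 2.073 is 3, and checking k=3: (4)/(18) = 0.2222 > 0.18.

k = 3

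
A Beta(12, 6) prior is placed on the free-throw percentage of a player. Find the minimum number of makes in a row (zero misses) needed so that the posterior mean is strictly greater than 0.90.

After k makes and 0 misses the posterior is Beta(12+k, 6), with mean (12+k)/(12+6+k).
Set (12+k)/(18+k) > 0.90 and solve: k > (0.90·18 − 12)/(1 − 0.90) = 42.000.
The smallest integer exceeding 42.000 is 43.

k = 43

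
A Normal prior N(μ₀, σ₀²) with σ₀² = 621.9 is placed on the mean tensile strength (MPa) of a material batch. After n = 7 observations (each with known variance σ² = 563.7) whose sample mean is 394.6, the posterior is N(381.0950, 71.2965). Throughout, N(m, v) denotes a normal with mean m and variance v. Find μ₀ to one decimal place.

The posterior mean is a precision-weighted average: μ_n = (τ₀μ₀ + τ_data·x̄)/(τ₀+τ_data), with τ₀=1/σ₀² and τ_data=n/σ².
Here τ₀ = 1/621.9 = 0.001608 and τ_data = 7/563.7 = 0.012418, so τ_n = 0.014026.
Rearranging for μ₀: μ₀ = (μ_n·τ_n − τ_data·x̄)/τ₀ = (381.0950·0.014026 − 0.012418·394.6) / 0.001608 = 0.445096/0.001608 ≈ 276.8.

μ₀ = 276.8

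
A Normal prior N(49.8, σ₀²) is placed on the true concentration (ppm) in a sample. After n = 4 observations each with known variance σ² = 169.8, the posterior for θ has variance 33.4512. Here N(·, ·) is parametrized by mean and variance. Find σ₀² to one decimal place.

σ₀² = 157.8

Posterior precision equals prior precision plus data precision: 1/σ_n² = 1/σ₀² + n/σ².
So 1/σ₀² = 1/33.4512 − 4/169.8 = 0.029894 − 0.023557 = 0.006337.
Hence σ₀² = 1/0.006337 ≈ 157.8.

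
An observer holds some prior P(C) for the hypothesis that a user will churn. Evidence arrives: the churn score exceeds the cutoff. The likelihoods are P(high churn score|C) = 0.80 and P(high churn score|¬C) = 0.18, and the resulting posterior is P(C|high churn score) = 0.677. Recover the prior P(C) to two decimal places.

In odds form, posterior odds = prior odds × likelihood ratio, so prior odds = posterior odds ÷ LR.
Posterior odds = 0.677/(1−0.677) = 2.0960. LR = 0.80/0.18 = 4.4444.
Prior odds = 2.0960/4.4444 = 0.4716, so P(C) = 0.4716/(1+0.4716) ≈ 0.32.

P(C) = 0.32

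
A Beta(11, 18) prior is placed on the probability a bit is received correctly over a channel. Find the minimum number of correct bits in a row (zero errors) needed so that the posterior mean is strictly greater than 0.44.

k = 4

After k correct bits and 0 errors the posterior is Beta(11+k, 18), with mean (11+k)/(11+18+k).
Set (11+k)/(29+k) > 0.44 and solve: k > (0.44·29 − 11)/(1 − 0.44) = 3.143.
The smallest integer exceeding 3.143 is 4.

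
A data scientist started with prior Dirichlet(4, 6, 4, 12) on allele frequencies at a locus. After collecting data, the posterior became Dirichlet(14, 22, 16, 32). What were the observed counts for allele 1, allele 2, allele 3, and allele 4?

For a Dirichlet(α) prior with multinomial counts c, the posterior is Dirichlet(α + c) componentwise.
Counts are posterior − prior componentwise: 14−4=10, 22−6=16, 16−4=12, 32−12=20.

counts (10, 16, 12, 20)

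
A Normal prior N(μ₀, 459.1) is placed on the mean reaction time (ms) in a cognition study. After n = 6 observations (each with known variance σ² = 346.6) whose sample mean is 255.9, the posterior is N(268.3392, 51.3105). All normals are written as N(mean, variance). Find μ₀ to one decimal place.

μ₀ = 367.2

With known observation variance, the Normal–Normal posterior has precision τ_n = τ₀ + n/σ² and mean μ_n = (τ₀μ₀ + (n/σ²)x̄)/τ_n.
Here τ₀ = 1/459.1 = 0.002178 and τ_data = 6/346.6 = 0.017311, so τ_n = 0.019489.
Rearranging for μ₀: μ₀ = (μ_n·τ_n − τ_data·x̄)/τ₀ = (268.3392·0.019489 − 0.017311·255.9) / 0.002178 = 0.799778/0.002178 ≈ 367.2.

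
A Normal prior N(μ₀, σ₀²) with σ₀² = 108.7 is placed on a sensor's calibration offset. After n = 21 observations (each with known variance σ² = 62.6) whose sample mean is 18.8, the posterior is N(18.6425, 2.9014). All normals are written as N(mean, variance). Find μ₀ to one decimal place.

With known observation variance, the Normal–Normal posterior has precision τ_n = τ₀ + n/σ² and mean μ_n = (τ₀μ₀ + (n/σ²)x̄)/τ_n.
Here τ₀ = 1/108.7 = 0.009200 and τ_data = 21/62.6 = 0.335463, so τ_n = 0.344663.
Rearranging for μ₀: μ₀ = (μ_n·τ_n − τ_data·x̄)/τ₀ = (18.6425·0.344663 − 0.335463·18.8) / 0.009200 = 0.118676/0.009200 ≈ 12.9.

μ₀ = 12.9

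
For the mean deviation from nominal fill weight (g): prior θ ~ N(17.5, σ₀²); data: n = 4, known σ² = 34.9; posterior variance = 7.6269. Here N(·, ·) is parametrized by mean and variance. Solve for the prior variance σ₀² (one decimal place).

Posterior precision equals prior precision plus data precision: 1/σ_n² = 1/σ₀² + n/σ².
So 1/σ₀² = 1/7.6269 − 4/34.9 = 0.131115 − 0.114613 = 0.016502.
Hence σ₀² = 1/0.016502 ≈ 60.6.

σ₀² = 60.6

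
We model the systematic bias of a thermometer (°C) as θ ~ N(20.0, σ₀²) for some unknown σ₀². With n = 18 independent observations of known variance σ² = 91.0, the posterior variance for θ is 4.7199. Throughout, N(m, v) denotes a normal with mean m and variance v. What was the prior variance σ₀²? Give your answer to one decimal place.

σ₀² = 71.1

Posterior precision equals prior precision plus data precision: 1/σ_n² = 1/σ₀² + n/σ².
So 1/σ₀² = 1/4.7199 − 18/91.0 = 0.211869 − 0.197802 = 0.014067.
Hence σ₀² = 1/0.014067 ≈ 71.1.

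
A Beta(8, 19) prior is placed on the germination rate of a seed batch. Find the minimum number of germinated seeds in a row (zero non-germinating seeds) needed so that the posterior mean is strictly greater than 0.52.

k = 13

After k germinated seeds and 0 non-germinating seeds the posterior is Beta(8+k, 19), with mean (8+k)/(8+19+k).
Set (8+k)/(27+k) > 0.52 and solve: k > (0.52·27 − 8)/(1 − 0.52) = 12.583.
The smallest integer exceeding 12.583 is 13, and checking k=13: (21)/(40) = 0.5250 > 0.52.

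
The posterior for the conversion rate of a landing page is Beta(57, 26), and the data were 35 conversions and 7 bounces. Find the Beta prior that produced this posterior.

Beta(22, 19)

A Beta(α, β) prior with s successes and f failures in binomial data gives a Beta(α+s, β+f) posterior.
Subtract the data counts: 57−35=22, 26−7=19.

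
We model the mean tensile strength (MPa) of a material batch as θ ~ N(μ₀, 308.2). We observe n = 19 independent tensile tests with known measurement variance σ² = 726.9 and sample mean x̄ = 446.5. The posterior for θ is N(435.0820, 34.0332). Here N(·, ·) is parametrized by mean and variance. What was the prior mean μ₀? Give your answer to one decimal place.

The posterior mean is a precision-weighted average: μ_n = (τ₀μ₀ + τ_data·x̄)/(τ₀+τ_data), with τ₀=1/σ₀² and τ_data=n/σ².
Here τ₀ = 1/308.2 = 0.003245 and τ_data = 19/726.9 = 0.026138, so τ_n = 0.029383.
Rearranging for μ₀: μ₀ = (μ_n·τ_n − τ_data·x̄)/τ₀ = (435.0820·0.029383 − 0.026138·446.5) / 0.003245 = 1.113397/0.003245 ≈ 343.1.

μ₀ = 343.1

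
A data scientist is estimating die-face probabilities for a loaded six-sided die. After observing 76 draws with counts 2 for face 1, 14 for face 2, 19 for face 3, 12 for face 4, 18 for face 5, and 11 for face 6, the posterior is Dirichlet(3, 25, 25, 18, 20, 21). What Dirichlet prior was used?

Dirichlet(1, 11, 6, 6, 2, 10)

For a Dirichlet(α) prior with multinomial counts c, the posterior is Dirichlet(α + c) componentwise.
Subtract each count from the matching posterior parameter: 3−2=1, 25−14=11, 25−19=6, 18−12=6, 20−18=2, 21−11=10.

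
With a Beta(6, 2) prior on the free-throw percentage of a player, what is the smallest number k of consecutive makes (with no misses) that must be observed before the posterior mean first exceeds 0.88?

After k makes and 0 misses the posterior is Beta(6+k, 2), with mean (6+k)/(6+2+k).
Set (6+k)/(8+k) > 0.88 and solve: k > (0.88·8 − 6)/(1 − 0.88) = 8.667.
The smallest integer exceeding 8.667 is 9, and checking k=9: (15)/(17) = 0.8824 > 0.88.

k = 9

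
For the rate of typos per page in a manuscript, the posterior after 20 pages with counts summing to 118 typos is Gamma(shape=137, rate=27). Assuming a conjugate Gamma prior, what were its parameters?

Gamma(shape=19, rate=7)

A Gamma(α, β) prior (rate parametrization) on a Poisson rate with n observations summing to S gives posterior Gamma(α+S, β+n).
So α = 137 − 118 = 19 and β = 27 − 20 = 7.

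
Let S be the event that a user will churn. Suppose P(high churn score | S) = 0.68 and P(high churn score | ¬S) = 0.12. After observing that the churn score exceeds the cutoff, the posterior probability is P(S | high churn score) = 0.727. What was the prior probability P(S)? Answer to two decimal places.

Bayes' rule in odds form gives O(S|E) = O(S)·[P(E|S)/P(E|¬S)], hence O(S) = O(S|E)/LR.
Posterior odds = 0.727/(1−0.727) = 2.6630. LR = 0.68/0.12 = 5.6667.
Prior odds = 2.6630/5.6667 = 0.4699, so P(S) = 0.4699/(1+0.4699) ≈ 0.32.

P(S) = 0.32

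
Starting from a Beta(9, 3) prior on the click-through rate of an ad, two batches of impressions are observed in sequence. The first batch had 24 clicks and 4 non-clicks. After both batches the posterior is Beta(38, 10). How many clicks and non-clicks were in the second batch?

5 clicks and 3 non-clicks

Sequential conjugate updates are equivalent to a single update on the pooled data, so total successes = posterior α − prior α and total failures = posterior β − prior β.
Total across both batches: 38−9=29 clicks, 10−3=7 non-clicks.
Subtract the first batch: 29−24=5 clicks and 7−4=3 non-clicks.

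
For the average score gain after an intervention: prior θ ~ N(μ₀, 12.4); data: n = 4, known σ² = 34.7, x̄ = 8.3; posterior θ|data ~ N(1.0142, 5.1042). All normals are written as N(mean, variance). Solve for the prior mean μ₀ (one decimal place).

With known observation variance, the Normal–Normal posterior has precision τ_n = τ₀ + n/σ² and mean μ_n = (τ₀μ₀ + (n/σ²)x̄)/τ_n.
Here τ₀ = 1/12.4 = 0.080645 and τ_data = 4/34.7 = 0.115274, so τ_n = 0.195919.
Rearranging for μ₀: μ₀ = (μ_n·τ_n − τ_data·x̄)/τ₀ = (1.0142·0.195919 − 0.115274·8.3) / 0.080645 = -0.758073/0.080645 ≈ -9.4.

μ₀ = -9.4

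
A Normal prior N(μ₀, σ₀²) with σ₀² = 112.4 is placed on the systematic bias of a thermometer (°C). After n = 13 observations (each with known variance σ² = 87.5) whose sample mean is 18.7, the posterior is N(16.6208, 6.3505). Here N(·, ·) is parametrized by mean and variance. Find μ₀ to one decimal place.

μ₀ = -18.1

With known observation variance, the Normal–Normal posterior has precision τ_n = τ₀ + n/σ² and mean μ_n = (τ₀μ₀ + (n/σ²)x̄)/τ_n.
Here τ₀ = 1/112.4 = 0.008897 and τ_data = 13/87.5 = 0.148571, so τ_n = 0.157468.
Rearranging for μ₀: μ₀ = (μ_n·τ_n − τ_data·x̄)/τ₀ = (16.6208·0.157468 − 0.148571·18.7) / 0.008897 = -0.161034/0.008897 ≈ -18.1.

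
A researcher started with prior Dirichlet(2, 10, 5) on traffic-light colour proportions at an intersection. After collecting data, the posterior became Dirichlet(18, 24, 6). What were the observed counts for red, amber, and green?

counts (16, 14, 1)

For a Dirichlet(α) prior with multinomial counts c, the posterior is Dirichlet(α + c) componentwise.
Counts are posterior − prior componentwise: 18−2=16, 24−10=14, 6−5=1.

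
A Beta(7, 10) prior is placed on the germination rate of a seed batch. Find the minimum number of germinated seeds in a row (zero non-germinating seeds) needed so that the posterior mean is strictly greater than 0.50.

k = 4

After k germinated seeds and 0 non-germinating seeds the posterior is Beta(7+k, 10), with mean (7+k)/(7+10+k).
Set (7+k)/(17+k) > 0.50 and solve: k > (0.50·17 − 7)/(1 − 0.50) = 3.000.
The smallest integer exceeding 3.000 is 4.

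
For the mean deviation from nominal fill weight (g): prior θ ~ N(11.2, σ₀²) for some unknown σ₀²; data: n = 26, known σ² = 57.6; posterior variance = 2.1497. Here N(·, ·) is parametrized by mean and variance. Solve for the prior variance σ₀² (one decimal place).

σ₀² = 72.5

For the Normal–Normal model with known σ², precisions add: τ_n = τ₀ + n/σ².
So 1/σ₀² = 1/2.1497 − 26/57.6 = 0.465181 − 0.451389 = 0.013792.
Hence σ₀² = 1/0.013792 ≈ 72.5.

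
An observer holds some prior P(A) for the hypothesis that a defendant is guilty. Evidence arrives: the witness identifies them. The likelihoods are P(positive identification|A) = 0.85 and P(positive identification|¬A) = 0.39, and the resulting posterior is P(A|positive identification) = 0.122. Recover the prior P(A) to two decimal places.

P(A) = 0.06

Bayes' rule in odds form gives O(A|E) = O(A)·[P(E|A)/P(E|¬A)], hence O(A) = O(A|E)/LR.
Posterior odds = 0.122/(1−0.122) = 0.1390. LR = 0.85/0.39 = 2.1795.
Prior odds = 0.1390/2.1795 = 0.0638, so P(A) = 0.0638/(1+0.0638) ≈ 0.06.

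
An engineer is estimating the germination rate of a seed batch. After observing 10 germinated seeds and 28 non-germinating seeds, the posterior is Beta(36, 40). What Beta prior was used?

Beta(26, 12)

Under Beta–binomial conjugacy the posterior parameters are (a+s, b+f).
Subtract the data counts: 36−10=26, 40−28=12.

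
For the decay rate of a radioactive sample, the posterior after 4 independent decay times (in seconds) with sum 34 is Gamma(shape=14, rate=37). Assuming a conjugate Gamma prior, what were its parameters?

Gamma(shape=10, rate=3)

For an exponential likelihood with a Gamma(α, β) prior on the rate, n observations with total T give posterior Gamma(α+n, β+T).
So α = 14 − 4 = 10 and β = 37 − 34 = 3.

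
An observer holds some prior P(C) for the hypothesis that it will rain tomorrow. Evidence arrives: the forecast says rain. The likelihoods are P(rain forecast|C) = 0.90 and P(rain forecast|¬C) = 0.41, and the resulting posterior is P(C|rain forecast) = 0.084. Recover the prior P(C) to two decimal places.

P(C) = 0.04

In odds form, posterior odds = prior odds × likelihood ratio, so prior odds = posterior odds ÷ LR.
Posterior odds = 0.084/(1−0.084) = 0.0917. LR = 0.90/0.41 = 2.1951.
Prior odds = 0.0917/2.1951 = 0.0418, so P(C) = 0.0418/(1+0.0418) ≈ 0.04.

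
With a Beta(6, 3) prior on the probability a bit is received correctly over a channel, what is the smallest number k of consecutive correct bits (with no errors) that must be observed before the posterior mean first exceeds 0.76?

k = 4

After k correct bits and 0 errors the posterior is Beta(6+k, 3), with mean (6+k)/(6+3+k).
Set (6+k)/(9+k) > 0.76 and solve: k > (0.76·9 − 6)/(1 − 0.76) = 3.500.
The smallest integer exceeding 3.500 is 4.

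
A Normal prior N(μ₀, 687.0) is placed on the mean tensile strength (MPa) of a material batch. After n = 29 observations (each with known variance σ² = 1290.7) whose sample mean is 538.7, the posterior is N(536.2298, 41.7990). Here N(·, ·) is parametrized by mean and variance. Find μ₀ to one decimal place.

With known observation variance, the Normal–Normal posterior has precision τ_n = τ₀ + n/σ² and mean μ_n = (τ₀μ₀ + (n/σ²)x̄)/τ_n.
Here τ₀ = 1/687.0 = 0.001456 and τ_data = 29/1290.7 = 0.022468, so τ_n = 0.023924.
Rearranging for μ₀: μ₀ = (μ_n·τ_n − τ_data·x̄)/τ₀ = (536.2298·0.023924 − 0.022468·538.7) / 0.001456 = 0.725250/0.001456 ≈ 498.1.

μ₀ = 498.1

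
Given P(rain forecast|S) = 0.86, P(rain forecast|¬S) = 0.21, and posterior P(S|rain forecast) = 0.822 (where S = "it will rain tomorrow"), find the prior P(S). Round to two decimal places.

P(S) = 0.53

In odds form, posterior odds = prior odds × likelihood ratio, so prior odds = posterior odds ÷ LR.
Posterior odds = 0.822/(1−0.822) = 4.6180. LR = 0.86/0.21 = 4.0952.
Prior odds = 4.6180/4.0952 = 1.1277, so P(S) = 1.1277/(1+1.1277) ≈ 0.53.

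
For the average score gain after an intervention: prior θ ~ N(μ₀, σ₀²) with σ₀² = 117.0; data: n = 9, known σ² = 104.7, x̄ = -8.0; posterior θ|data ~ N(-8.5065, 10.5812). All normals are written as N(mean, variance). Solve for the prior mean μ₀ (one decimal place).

The posterior mean is a precision-weighted average: μ_n = (τ₀μ₀ + τ_data·x̄)/(τ₀+τ_data), with τ₀=1/σ₀² and τ_data=n/σ².
Here τ₀ = 1/117.0 = 0.008547 and τ_data = 9/104.7 = 0.085960, so τ_n = 0.094507.
Rearranging for μ₀: μ₀ = (μ_n·τ_n − τ_data·x̄)/τ₀ = (-8.5065·0.094507 − 0.085960·-8.0) / 0.008547 = -0.116244/0.008547 ≈ -13.6.

μ₀ = -13.6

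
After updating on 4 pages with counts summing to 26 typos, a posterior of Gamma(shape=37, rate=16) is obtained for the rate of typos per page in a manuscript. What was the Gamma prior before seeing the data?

Gamma–Poisson conjugacy: posterior shape = α + Σxᵢ, posterior rate = β + n.
So α = 37 − 26 = 11 and β = 16 − 4 = 12.

Gamma(shape=11, rate=12)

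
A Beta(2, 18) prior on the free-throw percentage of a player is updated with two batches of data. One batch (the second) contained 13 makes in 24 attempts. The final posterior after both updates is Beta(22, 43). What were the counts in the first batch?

Sequential conjugate updates are equivalent to a single update on the pooled data, so total successes = posterior α − prior α and total failures = posterior β − prior β.
Total across both batches: 22−2=20 makes, 43−18=25 misses.
Subtract the second batch: 20−13=7 makes and 25−11=14 misses.

7 makes and 14 misses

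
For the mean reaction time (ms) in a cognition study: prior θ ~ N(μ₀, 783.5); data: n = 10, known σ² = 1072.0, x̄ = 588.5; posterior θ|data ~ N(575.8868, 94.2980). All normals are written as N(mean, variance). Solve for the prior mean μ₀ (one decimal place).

μ₀ = 483.7

The posterior mean is a precision-weighted average: μ_n = (τ₀μ₀ + τ_data·x̄)/(τ₀+τ_data), with τ₀=1/σ₀² and τ_data=n/σ².
Here τ₀ = 1/783.5 = 0.001276 and τ_data = 10/1072.0 = 0.009328, so τ_n = 0.010604.
Rearranging for μ₀: μ₀ = (μ_n·τ_n − τ_data·x̄)/τ₀ = (575.8868·0.010604 − 0.009328·588.5) / 0.001276 = 0.617176/0.001276 ≈ 483.7.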